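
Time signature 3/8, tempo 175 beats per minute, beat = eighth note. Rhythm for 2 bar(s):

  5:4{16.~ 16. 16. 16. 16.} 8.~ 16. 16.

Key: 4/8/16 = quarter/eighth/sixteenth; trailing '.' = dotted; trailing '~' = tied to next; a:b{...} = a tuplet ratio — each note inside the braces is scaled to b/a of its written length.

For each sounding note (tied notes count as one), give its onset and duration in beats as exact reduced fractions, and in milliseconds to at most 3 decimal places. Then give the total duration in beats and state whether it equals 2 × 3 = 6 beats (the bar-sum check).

1) 0.0ms=0b +411.429ms=6/5b
2) 411.429ms=6/5b +205.714ms=3/5b
3) 617.143ms=9/5b +205.714ms=3/5b
4) 822.857ms=12/5b +205.714ms=3/5b
5) 1028.571ms=3b +771.429ms=9/4b
6) 1800.0ms=21/4b +257.143ms=3/4b
Σ=6b of 6 (175bpm 3/8) — PASS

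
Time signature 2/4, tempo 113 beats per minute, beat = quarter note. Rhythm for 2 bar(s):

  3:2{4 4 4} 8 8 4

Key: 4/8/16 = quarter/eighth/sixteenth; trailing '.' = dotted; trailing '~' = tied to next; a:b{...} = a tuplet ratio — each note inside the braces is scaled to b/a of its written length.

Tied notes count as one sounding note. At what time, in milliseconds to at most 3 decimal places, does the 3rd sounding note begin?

note 3 onset = 4/3b = 707.965ms

1. 0.0ms @ 0 + 353.982ms (2/3)
2. 353.982ms @ 2/3 + 353.982ms (2/3)
3. 707.965ms @ 4/3 + 353.982ms (2/3)
4. 1061.947ms @ 2 + 265.487ms (1/2)
5. 1327.434ms @ 5/2 + 265.487ms (1/2)
6. 1592.92ms @ 3 + 530.973ms (1)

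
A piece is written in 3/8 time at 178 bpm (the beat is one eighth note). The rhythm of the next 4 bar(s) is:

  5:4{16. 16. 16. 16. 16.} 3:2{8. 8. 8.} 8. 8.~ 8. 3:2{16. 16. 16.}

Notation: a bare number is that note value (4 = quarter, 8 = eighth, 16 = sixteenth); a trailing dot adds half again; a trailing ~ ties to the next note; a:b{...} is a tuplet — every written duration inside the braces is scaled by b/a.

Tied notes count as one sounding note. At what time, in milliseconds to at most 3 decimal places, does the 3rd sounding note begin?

note 3 onset = 6/5b = 404.494ms

1. 0.0ms @ 0 + 202.247ms (3/5)
2. 202.247ms @ 3/5 + 202.247ms (3/5)
3. 404.494ms @ 6/5 + 202.247ms (3/5)
4. 606.742ms @ 9/5 + 202.247ms (3/5)
5. 808.989ms @ 12/5 + 202.247ms (3/5)
6. 1011.236ms @ 3 + 337.079ms (1)
7. 1348.315ms @ 4 + 337.079ms (1)
8. 1685.393ms @ 5 + 337.079ms (1)
9. 2022.472ms @ 6 + 505.618ms (3/2)
10. 2528.09ms @ 15/2 + 1011.236ms (3)
11. 3539.326ms @ 21/2 + 168.539ms (1/2)
12. 3707.865ms @ 11 + 168.539ms (1/2)
13. 3876.404ms @ 23/2 + 168.539ms (1/2)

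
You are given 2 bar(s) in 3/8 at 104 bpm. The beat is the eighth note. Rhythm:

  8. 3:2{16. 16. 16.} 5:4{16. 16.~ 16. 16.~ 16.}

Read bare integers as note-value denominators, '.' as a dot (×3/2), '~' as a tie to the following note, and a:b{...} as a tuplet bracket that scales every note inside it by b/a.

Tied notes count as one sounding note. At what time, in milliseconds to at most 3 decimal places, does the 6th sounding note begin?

1. 0.0ms @ 0 + 865.385ms (3/2)
2. 865.385ms @ 3/2 + 288.462ms (1/2)
3. 1153.846ms @ 2 + 288.462ms (1/2)
4. 1442.308ms @ 5/2 + 288.462ms (1/2)
5. 1730.769ms @ 3 + 346.154ms (3/5)
6. 2076.923ms @ 18/5 + 692.308ms (6/5)
7. 2769.231ms @ 24/5 + 692.308ms (6/5)

note 6 onset = 18/5b = 2076.923ms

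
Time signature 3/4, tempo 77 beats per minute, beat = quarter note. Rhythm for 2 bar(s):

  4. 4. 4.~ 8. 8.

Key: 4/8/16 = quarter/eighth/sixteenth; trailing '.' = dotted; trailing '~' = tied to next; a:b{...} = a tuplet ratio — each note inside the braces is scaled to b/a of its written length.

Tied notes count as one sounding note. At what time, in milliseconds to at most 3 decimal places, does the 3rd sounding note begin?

1. 0.0ms @ 0 + 1168.831ms (3/2)
2. 1168.831ms @ 3/2 + 1168.831ms (3/2)
3. 2337.662ms @ 3 + 1753.247ms (9/4)
4. 4090.909ms @ 21/4 + 584.416ms (3/4)

note 3 onset = 3b = 2337.662ms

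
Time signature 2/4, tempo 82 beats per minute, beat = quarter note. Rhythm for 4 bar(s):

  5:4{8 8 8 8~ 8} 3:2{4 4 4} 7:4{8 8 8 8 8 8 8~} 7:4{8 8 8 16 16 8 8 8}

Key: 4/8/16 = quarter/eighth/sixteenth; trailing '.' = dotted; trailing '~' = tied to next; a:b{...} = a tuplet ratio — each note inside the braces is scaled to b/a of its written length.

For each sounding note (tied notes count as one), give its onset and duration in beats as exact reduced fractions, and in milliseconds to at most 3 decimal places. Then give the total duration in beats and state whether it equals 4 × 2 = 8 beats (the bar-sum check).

1) 0.0ms=0b +292.683ms=2/5b
2) 292.683ms=2/5b +292.683ms=2/5b
3) 585.366ms=4/5b +292.683ms=2/5b
4) 878.049ms=6/5b +585.366ms=4/5b
5) 1463.415ms=2b +487.805ms=2/3b
6) 1951.22ms=8/3b +487.805ms=2/3b
7) 2439.024ms=10/3b +487.805ms=2/3b
8) 2926.829ms=4b +209.059ms=2/7b
9) 3135.889ms=30/7b +209.059ms=2/7b
10) 3344.948ms=32/7b +209.059ms=2/7b
11) 3554.007ms=34/7b +209.059ms=2/7b
12) 3763.066ms=36/7b +209.059ms=2/7b
13) 3972.125ms=38/7b +209.059ms=2/7b
14) 4181.185ms=40/7b +418.118ms=4/7b
15) 4599.303ms=44/7b +209.059ms=2/7b
16) 4808.362ms=46/7b +209.059ms=2/7b
17) 5017.422ms=48/7b +104.53ms=1/7b
18) 5121.951ms=7b +104.53ms=1/7b
19) 5226.481ms=50/7b +209.059ms=2/7b
20) 5435.54ms=52/7b +209.059ms=2/7b
21) 5644.599ms=54/7b +209.059ms=2/7b
Σ=8b of 8 (82bpm 2/4) — PASS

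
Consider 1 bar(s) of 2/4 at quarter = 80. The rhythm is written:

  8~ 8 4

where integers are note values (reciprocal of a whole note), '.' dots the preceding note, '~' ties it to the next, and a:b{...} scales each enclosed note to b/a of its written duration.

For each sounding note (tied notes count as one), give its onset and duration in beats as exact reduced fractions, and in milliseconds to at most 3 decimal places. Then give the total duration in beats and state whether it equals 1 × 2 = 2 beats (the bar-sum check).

1) 0.0ms=0b +750.0ms=1b
2) 750.0ms=1b +750.0ms=1b
Σ=2b of 2 (80bpm 2/4) — PASS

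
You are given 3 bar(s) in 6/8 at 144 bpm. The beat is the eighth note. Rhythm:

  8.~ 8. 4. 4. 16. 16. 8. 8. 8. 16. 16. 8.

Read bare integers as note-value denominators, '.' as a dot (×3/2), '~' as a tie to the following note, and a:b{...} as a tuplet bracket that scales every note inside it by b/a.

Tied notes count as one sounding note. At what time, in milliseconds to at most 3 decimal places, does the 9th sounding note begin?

note 9 onset = 15b = 6250.0ms

1. 0.0ms @ 0 + 1250.0ms (3)
2. 1250.0ms @ 3 + 1250.0ms (3)
3. 2500.0ms @ 6 + 1250.0ms (3)
4. 3750.0ms @ 9 + 312.5ms (3/4)
5. 4062.5ms @ 39/4 + 312.5ms (3/4)
6. 4375.0ms @ 21/2 + 625.0ms (3/2)
7. 5000.0ms @ 12 + 625.0ms (3/2)
8. 5625.0ms @ 27/2 + 625.0ms (3/2)
9. 6250.0ms @ 15 + 312.5ms (3/4)
10. 6562.5ms @ 63/4 + 312.5ms (3/4)
11. 6875.0ms @ 33/2 + 625.0ms (3/2)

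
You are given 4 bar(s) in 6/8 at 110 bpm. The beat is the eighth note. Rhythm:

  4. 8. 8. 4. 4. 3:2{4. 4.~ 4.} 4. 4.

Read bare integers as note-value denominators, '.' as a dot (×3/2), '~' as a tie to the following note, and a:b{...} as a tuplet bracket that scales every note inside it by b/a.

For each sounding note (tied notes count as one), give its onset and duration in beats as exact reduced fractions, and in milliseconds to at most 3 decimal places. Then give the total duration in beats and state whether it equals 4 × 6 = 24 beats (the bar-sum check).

1) 0.0ms=0b +1636.364ms=3b
2) 1636.364ms=3b +818.182ms=3/2b
3) 2454.545ms=9/2b +818.182ms=3/2b
4) 3272.727ms=6b +1636.364ms=3b
5) 4909.091ms=9b +1636.364ms=3b
6) 6545.455ms=12b +1090.909ms=2b
7) 7636.364ms=14b +2181.818ms=4b
8) 9818.182ms=18b +1636.364ms=3b
9) 11454.545ms=21b +1636.364ms=3b
Σ=24b of 24 (110bpm 6/8) — PASS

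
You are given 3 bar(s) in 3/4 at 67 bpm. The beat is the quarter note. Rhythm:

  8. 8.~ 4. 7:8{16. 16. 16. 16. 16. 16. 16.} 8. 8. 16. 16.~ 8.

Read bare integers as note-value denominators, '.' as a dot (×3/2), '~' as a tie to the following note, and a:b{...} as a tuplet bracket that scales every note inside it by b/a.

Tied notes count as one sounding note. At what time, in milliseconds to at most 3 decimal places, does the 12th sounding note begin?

1. 0.0ms @ 0 + 671.642ms (3/4)
2. 671.642ms @ 3/4 + 2014.925ms (9/4)
3. 2686.567ms @ 3 + 383.795ms (3/7)
4. 3070.362ms @ 24/7 + 383.795ms (3/7)
5. 3454.158ms @ 27/7 + 383.795ms (3/7)
6. 3837.953ms @ 30/7 + 383.795ms (3/7)
7. 4221.748ms @ 33/7 + 383.795ms (3/7)
8. 4605.544ms @ 36/7 + 383.795ms (3/7)
9. 4989.339ms @ 39/7 + 383.795ms (3/7)
10. 5373.134ms @ 6 + 671.642ms (3/4)
11. 6044.776ms @ 27/4 + 671.642ms (3/4)
12. 6716.418ms @ 15/2 + 335.821ms (3/8)
13. 7052.239ms @ 63/8 + 1007.463ms (9/8)

note 12 onset = 15/2b = 6716.418ms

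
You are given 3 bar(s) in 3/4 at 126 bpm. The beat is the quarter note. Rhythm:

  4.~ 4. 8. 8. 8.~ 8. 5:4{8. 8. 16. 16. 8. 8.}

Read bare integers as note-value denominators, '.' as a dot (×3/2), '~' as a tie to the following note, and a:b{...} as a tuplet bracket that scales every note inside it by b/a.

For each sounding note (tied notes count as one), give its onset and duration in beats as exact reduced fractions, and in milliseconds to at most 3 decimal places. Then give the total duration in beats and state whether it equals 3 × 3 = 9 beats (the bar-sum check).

1) 0.0ms=0b +1428.571ms=3b
2) 1428.571ms=3b +357.143ms=3/4b
3) 1785.714ms=15/4b +357.143ms=3/4b
4) 2142.857ms=9/2b +714.286ms=3/2b
5) 2857.143ms=6b +285.714ms=3/5b
6) 3142.857ms=33/5b +285.714ms=3/5b
7) 3428.571ms=36/5b +142.857ms=3/10b
8) 3571.429ms=15/2b +142.857ms=3/10b
9) 3714.286ms=39/5b +285.714ms=3/5b
10) 4000.0ms=42/5b +285.714ms=3/5b
Σ=9b of 9 (126bpm 3/4) — PASS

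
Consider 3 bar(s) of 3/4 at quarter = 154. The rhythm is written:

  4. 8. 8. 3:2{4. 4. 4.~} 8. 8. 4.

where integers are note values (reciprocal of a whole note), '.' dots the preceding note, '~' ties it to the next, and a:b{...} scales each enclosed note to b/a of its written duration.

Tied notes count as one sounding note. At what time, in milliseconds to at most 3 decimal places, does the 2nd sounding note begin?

note 2 onset = 3/2b = 584.416ms

1. 0.0ms @ 0 + 584.416ms (3/2)
2. 584.416ms @ 3/2 + 292.208ms (3/4)
3. 876.623ms @ 9/4 + 292.208ms (3/4)
4. 1168.831ms @ 3 + 389.61ms (1)
5. 1558.442ms @ 4 + 389.61ms (1)
6. 1948.052ms @ 5 + 681.818ms (7/4)
7. 2629.87ms @ 27/4 + 292.208ms (3/4)
8. 2922.078ms @ 15/2 + 584.416ms (3/2)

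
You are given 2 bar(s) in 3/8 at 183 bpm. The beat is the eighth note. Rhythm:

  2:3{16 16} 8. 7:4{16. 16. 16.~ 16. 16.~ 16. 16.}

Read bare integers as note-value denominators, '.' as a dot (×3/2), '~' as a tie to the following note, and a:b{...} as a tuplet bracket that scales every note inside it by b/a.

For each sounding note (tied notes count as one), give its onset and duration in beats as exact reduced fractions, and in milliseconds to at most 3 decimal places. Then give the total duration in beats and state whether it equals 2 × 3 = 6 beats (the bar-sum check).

1) 0.0ms=0b +245.902ms=3/4b
2) 245.902ms=3/4b +245.902ms=3/4b
3) 491.803ms=3/2b +491.803ms=3/2b
4) 983.607ms=3b +140.515ms=3/7b
5) 1124.122ms=24/7b +140.515ms=3/7b
6) 1264.637ms=27/7b +281.03ms=6/7b
7) 1545.667ms=33/7b +281.03ms=6/7b
8) 1826.698ms=39/7b +140.515ms=3/7b
Σ=6b of 6 (183bpm 3/8) — PASS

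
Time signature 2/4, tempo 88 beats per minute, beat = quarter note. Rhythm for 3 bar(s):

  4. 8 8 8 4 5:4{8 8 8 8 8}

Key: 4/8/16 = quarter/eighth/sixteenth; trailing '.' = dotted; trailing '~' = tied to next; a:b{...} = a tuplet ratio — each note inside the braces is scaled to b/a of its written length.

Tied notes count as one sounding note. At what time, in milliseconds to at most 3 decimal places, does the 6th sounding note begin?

1. 0.0ms @ 0 + 1022.727ms (3/2)
2. 1022.727ms @ 3/2 + 340.909ms (1/2)
3. 1363.636ms @ 2 + 340.909ms (1/2)
4. 1704.545ms @ 5/2 + 340.909ms (1/2)
5. 2045.455ms @ 3 + 681.818ms (1)
6. 2727.273ms @ 4 + 272.727ms (2/5)
7. 3000.0ms @ 22/5 + 272.727ms (2/5)
8. 3272.727ms @ 24/5 + 272.727ms (2/5)
9. 3545.455ms @ 26/5 + 272.727ms (2/5)
10. 3818.182ms @ 28/5 + 272.727ms (2/5)

note 6 onset = 4b = 2727.273ms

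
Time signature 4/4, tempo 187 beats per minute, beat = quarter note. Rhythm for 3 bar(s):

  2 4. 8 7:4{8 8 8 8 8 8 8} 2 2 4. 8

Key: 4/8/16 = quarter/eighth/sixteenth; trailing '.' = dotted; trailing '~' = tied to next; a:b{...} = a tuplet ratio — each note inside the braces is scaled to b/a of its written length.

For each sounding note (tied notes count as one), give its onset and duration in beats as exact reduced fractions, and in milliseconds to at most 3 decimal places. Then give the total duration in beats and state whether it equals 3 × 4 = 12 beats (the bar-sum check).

1) 0.0ms=0b +641.711ms=2b
2) 641.711ms=2b +481.283ms=3/2b
3) 1122.995ms=7/2b +160.428ms=1/2b
4) 1283.422ms=4b +91.673ms=2/7b
5) 1375.095ms=30/7b +91.673ms=2/7b
6) 1466.769ms=32/7b +91.673ms=2/7b
7) 1558.442ms=34/7b +91.673ms=2/7b
8) 1650.115ms=36/7b +91.673ms=2/7b
9) 1741.788ms=38/7b +91.673ms=2/7b
10) 1833.461ms=40/7b +91.673ms=2/7b
11) 1925.134ms=6b +641.711ms=2b
12) 2566.845ms=8b +641.711ms=2b
13) 3208.556ms=10b +481.283ms=3/2b
14) 3689.84ms=23/2b +160.428ms=1/2b
Σ=12b of 12 (187bpm 4/4) — PASS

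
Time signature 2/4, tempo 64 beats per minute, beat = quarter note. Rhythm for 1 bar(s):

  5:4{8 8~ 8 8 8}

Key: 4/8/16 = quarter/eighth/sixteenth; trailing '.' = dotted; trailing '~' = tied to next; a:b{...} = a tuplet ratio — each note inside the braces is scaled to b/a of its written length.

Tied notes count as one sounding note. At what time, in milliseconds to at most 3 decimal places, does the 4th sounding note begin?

1. 0.0ms @ 0 + 375.0ms (2/5)
2. 375.0ms @ 2/5 + 750.0ms (4/5)
3. 1125.0ms @ 6/5 + 375.0ms (2/5)
4. 1500.0ms @ 8/5 + 375.0ms (2/5)

note 4 onset = 8/5b = 1500.0ms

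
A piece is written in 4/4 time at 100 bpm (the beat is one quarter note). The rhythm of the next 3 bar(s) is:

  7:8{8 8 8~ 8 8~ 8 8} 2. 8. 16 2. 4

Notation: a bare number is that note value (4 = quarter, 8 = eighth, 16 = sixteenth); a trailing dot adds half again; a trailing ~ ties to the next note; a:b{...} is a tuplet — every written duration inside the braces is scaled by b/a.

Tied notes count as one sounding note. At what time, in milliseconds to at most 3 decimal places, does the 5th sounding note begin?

note 5 onset = 24/7b = 2057.143ms

1. 0.0ms @ 0 + 342.857ms (4/7)
2. 342.857ms @ 4/7 + 342.857ms (4/7)
3. 685.714ms @ 8/7 + 685.714ms (8/7)
4. 1371.429ms @ 16/7 + 685.714ms (8/7)
5. 2057.143ms @ 24/7 + 342.857ms (4/7)
6. 2400.0ms @ 4 + 1800.0ms (3)
7. 4200.0ms @ 7 + 450.0ms (3/4)
8. 4650.0ms @ 31/4 + 150.0ms (1/4)
9. 4800.0ms @ 8 + 1800.0ms (3)
10. 6600.0ms @ 11 + 600.0ms (1)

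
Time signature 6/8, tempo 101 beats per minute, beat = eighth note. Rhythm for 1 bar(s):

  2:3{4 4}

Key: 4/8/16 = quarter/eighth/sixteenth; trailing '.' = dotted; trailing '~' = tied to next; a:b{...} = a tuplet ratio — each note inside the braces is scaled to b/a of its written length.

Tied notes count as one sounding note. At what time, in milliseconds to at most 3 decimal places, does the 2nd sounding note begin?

1. 0.0ms @ 0 + 1782.178ms (3)
2. 1782.178ms @ 3 + 1782.178ms (3)

note 2 onset = 3b = 1782.178ms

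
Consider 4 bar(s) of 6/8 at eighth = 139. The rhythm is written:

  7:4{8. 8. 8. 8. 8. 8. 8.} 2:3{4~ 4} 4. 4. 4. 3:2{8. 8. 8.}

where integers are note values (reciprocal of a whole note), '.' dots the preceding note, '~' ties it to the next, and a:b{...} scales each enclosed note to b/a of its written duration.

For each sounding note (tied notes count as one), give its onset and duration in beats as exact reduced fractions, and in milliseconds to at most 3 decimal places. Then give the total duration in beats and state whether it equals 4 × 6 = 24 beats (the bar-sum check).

1) 0.0ms=0b +369.99ms=6/7b
2) 369.99ms=6/7b +369.99ms=6/7b
3) 739.979ms=12/7b +369.99ms=6/7b
4) 1109.969ms=18/7b +369.99ms=6/7b
5) 1479.959ms=24/7b +369.99ms=6/7b
6) 1849.949ms=30/7b +369.99ms=6/7b
7) 2219.938ms=36/7b +369.99ms=6/7b
8) 2589.928ms=6b +2589.928ms=6b
9) 5179.856ms=12b +1294.964ms=3b
10) 6474.82ms=15b +1294.964ms=3b
11) 7769.784ms=18b +1294.964ms=3b
12) 9064.748ms=21b +431.655ms=1b
13) 9496.403ms=22b +431.655ms=1b
14) 9928.058ms=23b +431.655ms=1b
Σ=24b of 24 (139bpm 6/8) — PASS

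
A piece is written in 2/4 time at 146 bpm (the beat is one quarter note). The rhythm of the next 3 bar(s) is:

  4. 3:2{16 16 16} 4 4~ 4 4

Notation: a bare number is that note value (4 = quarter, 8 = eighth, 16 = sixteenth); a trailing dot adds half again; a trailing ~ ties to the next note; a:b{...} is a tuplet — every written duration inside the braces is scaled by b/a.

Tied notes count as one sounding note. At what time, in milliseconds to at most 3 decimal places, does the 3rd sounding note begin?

1. 0.0ms @ 0 + 616.438ms (3/2)
2. 616.438ms @ 3/2 + 68.493ms (1/6)
3. 684.932ms @ 5/3 + 68.493ms (1/6)
4. 753.425ms @ 11/6 + 68.493ms (1/6)
5. 821.918ms @ 2 + 410.959ms (1)
6. 1232.877ms @ 3 + 821.918ms (2)
7. 2054.795ms @ 5 + 410.959ms (1)

note 3 onset = 5/3b = 684.932ms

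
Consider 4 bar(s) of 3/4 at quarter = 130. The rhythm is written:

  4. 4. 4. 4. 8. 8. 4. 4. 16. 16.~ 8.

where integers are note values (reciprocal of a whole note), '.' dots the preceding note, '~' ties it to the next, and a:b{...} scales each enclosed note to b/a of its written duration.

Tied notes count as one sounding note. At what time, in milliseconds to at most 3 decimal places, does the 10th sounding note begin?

1. 0.0ms @ 0 + 692.308ms (3/2)
2. 692.308ms @ 3/2 + 692.308ms (3/2)
3. 1384.615ms @ 3 + 692.308ms (3/2)
4. 2076.923ms @ 9/2 + 692.308ms (3/2)
5. 2769.231ms @ 6 + 346.154ms (3/4)
6. 3115.385ms @ 27/4 + 346.154ms (3/4)
7. 3461.538ms @ 15/2 + 692.308ms (3/2)
8. 4153.846ms @ 9 + 692.308ms (3/2)
9. 4846.154ms @ 21/2 + 173.077ms (3/8)
10. 5019.231ms @ 87/8 + 519.231ms (9/8)

note 10 onset = 87/8b = 5019.231ms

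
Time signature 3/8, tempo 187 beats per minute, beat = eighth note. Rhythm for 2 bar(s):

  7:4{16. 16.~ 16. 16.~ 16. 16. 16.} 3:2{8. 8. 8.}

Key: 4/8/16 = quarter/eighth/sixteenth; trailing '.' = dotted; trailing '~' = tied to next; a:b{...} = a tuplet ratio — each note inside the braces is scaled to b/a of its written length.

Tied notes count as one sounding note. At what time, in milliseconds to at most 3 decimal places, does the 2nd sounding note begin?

1. 0.0ms @ 0 + 137.51ms (3/7)
2. 137.51ms @ 3/7 + 275.019ms (6/7)
3. 412.529ms @ 9/7 + 275.019ms (6/7)
4. 687.548ms @ 15/7 + 137.51ms (3/7)
5. 825.057ms @ 18/7 + 137.51ms (3/7)
6. 962.567ms @ 3 + 320.856ms (1)
7. 1283.422ms @ 4 + 320.856ms (1)
8. 1604.278ms @ 5 + 320.856ms (1)

note 2 onset = 3/7b = 137.51ms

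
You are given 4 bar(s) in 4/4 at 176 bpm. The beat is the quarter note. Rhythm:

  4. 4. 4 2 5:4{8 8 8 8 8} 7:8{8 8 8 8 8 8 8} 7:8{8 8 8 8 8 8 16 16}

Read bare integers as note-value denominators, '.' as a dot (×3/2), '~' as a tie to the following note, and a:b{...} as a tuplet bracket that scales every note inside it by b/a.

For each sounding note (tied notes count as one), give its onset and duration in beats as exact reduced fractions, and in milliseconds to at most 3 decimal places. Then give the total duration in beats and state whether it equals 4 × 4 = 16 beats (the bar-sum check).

1) 0.0ms=0b +511.364ms=3/2b
2) 511.364ms=3/2b +511.364ms=3/2b
3) 1022.727ms=3b +340.909ms=1b
4) 1363.636ms=4b +681.818ms=2b
5) 2045.455ms=6b +136.364ms=2/5b
6) 2181.818ms=32/5b +136.364ms=2/5b
7) 2318.182ms=34/5b +136.364ms=2/5b
8) 2454.545ms=36/5b +136.364ms=2/5b
9) 2590.909ms=38/5b +136.364ms=2/5b
10) 2727.273ms=8b +194.805ms=4/7b
11) 2922.078ms=60/7b +194.805ms=4/7b
12) 3116.883ms=64/7b +194.805ms=4/7b
13) 3311.688ms=68/7b +194.805ms=4/7b
14) 3506.494ms=72/7b +194.805ms=4/7b
15) 3701.299ms=76/7b +194.805ms=4/7b
16) 3896.104ms=80/7b +194.805ms=4/7b
17) 4090.909ms=12b +194.805ms=4/7b
18) 4285.714ms=88/7b +194.805ms=4/7b
19) 4480.519ms=92/7b +194.805ms=4/7b
20) 4675.325ms=96/7b +194.805ms=4/7b
21) 4870.13ms=100/7b +194.805ms=4/7b
22) 5064.935ms=104/7b +194.805ms=4/7b
23) 5259.74ms=108/7b +97.403ms=2/7b
24) 5357.143ms=110/7b +97.403ms=2/7b
Σ=16b of 16 (176bpm 4/4) — PASS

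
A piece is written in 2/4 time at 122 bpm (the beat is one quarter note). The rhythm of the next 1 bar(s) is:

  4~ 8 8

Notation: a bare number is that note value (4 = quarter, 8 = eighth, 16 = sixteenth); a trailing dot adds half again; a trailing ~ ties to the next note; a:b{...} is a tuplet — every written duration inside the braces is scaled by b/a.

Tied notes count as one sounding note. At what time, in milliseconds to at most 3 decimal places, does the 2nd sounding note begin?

1. 0.0ms @ 0 + 737.705ms (3/2)
2. 737.705ms @ 3/2 + 245.902ms (1/2)

note 2 onset = 3/2b = 737.705ms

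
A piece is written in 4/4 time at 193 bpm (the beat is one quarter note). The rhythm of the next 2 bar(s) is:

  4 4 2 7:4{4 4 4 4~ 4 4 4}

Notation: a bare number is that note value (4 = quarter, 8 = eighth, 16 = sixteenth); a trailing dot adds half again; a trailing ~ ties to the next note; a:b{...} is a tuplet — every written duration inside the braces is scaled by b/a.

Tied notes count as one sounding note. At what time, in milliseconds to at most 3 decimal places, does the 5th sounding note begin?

note 5 onset = 32/7b = 1421.17ms

1. 0.0ms @ 0 + 310.881ms (1)
2. 310.881ms @ 1 + 310.881ms (1)
3. 621.762ms @ 2 + 621.762ms (2)
4. 1243.523ms @ 4 + 177.646ms (4/7)
5. 1421.17ms @ 32/7 + 177.646ms (4/7)
6. 1598.816ms @ 36/7 + 177.646ms (4/7)
7. 1776.462ms @ 40/7 + 355.292ms (8/7)
8. 2131.754ms @ 48/7 + 177.646ms (4/7)
9. 2309.4ms @ 52/7 + 177.646ms (4/7)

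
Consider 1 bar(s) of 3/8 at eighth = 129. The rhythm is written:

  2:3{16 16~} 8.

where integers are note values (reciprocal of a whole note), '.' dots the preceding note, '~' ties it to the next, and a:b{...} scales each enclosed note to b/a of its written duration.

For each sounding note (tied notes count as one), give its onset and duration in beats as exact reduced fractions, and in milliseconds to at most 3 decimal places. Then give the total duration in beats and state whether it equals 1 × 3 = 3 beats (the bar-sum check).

1) 0.0ms=0b +348.837ms=3/4b
2) 348.837ms=3/4b +1046.512ms=9/4b
Σ=3b of 3 (129bpm 3/8) — PASS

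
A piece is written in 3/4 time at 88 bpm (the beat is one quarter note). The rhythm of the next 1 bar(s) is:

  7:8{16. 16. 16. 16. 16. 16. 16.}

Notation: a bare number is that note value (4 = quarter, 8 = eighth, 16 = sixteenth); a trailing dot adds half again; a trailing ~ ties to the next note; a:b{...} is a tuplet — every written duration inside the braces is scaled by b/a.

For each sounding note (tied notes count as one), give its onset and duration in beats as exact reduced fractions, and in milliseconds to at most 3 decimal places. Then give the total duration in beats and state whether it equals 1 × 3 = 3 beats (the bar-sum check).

1) 0.0ms=0b +292.208ms=3/7b
2) 292.208ms=3/7b +292.208ms=3/7b
3) 584.416ms=6/7b +292.208ms=3/7b
4) 876.623ms=9/7b +292.208ms=3/7b
5) 1168.831ms=12/7b +292.208ms=3/7b
6) 1461.039ms=15/7b +292.208ms=3/7b
7) 1753.247ms=18/7b +292.208ms=3/7b
Σ=3b of 3 (88bpm 3/4) — PASS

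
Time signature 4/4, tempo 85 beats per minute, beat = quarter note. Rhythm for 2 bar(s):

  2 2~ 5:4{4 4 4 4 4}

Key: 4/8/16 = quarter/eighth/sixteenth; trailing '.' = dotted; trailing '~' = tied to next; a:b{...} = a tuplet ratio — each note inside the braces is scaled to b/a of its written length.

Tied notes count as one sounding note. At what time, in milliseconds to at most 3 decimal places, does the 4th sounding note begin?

note 4 onset = 28/5b = 3952.941ms

1. 0.0ms @ 0 + 1411.765ms (2)
2. 1411.765ms @ 2 + 1976.471ms (14/5)
3. 3388.235ms @ 24/5 + 564.706ms (4/5)
4. 3952.941ms @ 28/5 + 564.706ms (4/5)
5. 4517.647ms @ 32/5 + 564.706ms (4/5)
6. 5082.353ms @ 36/5 + 564.706ms (4/5)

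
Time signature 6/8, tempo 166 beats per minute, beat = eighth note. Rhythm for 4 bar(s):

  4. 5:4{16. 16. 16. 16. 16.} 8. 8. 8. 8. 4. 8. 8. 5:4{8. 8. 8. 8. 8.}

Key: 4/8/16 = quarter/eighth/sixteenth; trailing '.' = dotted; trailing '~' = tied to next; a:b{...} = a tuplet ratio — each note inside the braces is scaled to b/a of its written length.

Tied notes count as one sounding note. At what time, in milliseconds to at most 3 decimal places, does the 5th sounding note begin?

1. 0.0ms @ 0 + 1084.337ms (3)
2. 1084.337ms @ 3 + 216.867ms (3/5)
3. 1301.205ms @ 18/5 + 216.867ms (3/5)
4. 1518.072ms @ 21/5 + 216.867ms (3/5)
5. 1734.94ms @ 24/5 + 216.867ms (3/5)
6. 1951.807ms @ 27/5 + 216.867ms (3/5)
7. 2168.675ms @ 6 + 542.169ms (3/2)
8. 2710.843ms @ 15/2 + 542.169ms (3/2)
9. 3253.012ms @ 9 + 542.169ms (3/2)
10. 3795.181ms @ 21/2 + 542.169ms (3/2)
11. 4337.349ms @ 12 + 1084.337ms (3)
12. 5421.687ms @ 15 + 542.169ms (3/2)
13. 5963.855ms @ 33/2 + 542.169ms (3/2)
14. 6506.024ms @ 18 + 433.735ms (6/5)
15. 6939.759ms @ 96/5 + 433.735ms (6/5)
16. 7373.494ms @ 102/5 + 433.735ms (6/5)
17. 7807.229ms @ 108/5 + 433.735ms (6/5)
18. 8240.964ms @ 114/5 + 433.735ms (6/5)

note 5 onset = 24/5b = 1734.94ms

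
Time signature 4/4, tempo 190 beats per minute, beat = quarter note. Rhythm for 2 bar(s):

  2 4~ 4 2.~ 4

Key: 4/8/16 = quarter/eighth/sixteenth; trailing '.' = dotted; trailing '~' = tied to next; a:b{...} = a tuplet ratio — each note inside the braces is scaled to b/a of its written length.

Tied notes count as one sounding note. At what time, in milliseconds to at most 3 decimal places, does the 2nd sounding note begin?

1. 0.0ms @ 0 + 631.579ms (2)
2. 631.579ms @ 2 + 631.579ms (2)
3. 1263.158ms @ 4 + 1263.158ms (4)

note 2 onset = 2b = 631.579ms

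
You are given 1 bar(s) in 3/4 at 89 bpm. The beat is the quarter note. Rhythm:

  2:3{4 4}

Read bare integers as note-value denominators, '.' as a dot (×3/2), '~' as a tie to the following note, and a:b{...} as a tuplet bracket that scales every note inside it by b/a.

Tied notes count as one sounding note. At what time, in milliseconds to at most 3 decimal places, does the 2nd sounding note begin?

note 2 onset = 3/2b = 1011.236ms

1. 0.0ms @ 0 + 1011.236ms (3/2)
2. 1011.236ms @ 3/2 + 1011.236ms (3/2)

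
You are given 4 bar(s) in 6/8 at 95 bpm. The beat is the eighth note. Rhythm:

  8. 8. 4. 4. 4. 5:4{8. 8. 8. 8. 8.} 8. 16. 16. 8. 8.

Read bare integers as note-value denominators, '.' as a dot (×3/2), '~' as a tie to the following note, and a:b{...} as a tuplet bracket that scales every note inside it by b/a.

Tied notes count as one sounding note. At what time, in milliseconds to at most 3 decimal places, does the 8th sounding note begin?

note 8 onset = 72/5b = 9094.737ms

1. 0.0ms @ 0 + 947.368ms (3/2)
2. 947.368ms @ 3/2 + 947.368ms (3/2)
3. 1894.737ms @ 3 + 1894.737ms (3)
4. 3789.474ms @ 6 + 1894.737ms (3)
5. 5684.211ms @ 9 + 1894.737ms (3)
6. 7578.947ms @ 12 + 757.895ms (6/5)
7. 8336.842ms @ 66/5 + 757.895ms (6/5)
8. 9094.737ms @ 72/5 + 757.895ms (6/5)
9. 9852.632ms @ 78/5 + 757.895ms (6/5)
10. 10610.526ms @ 84/5 + 757.895ms (6/5)
11. 11368.421ms @ 18 + 947.368ms (3/2)
12. 12315.789ms @ 39/2 + 473.684ms (3/4)
13. 12789.474ms @ 81/4 + 473.684ms (3/4)
14. 13263.158ms @ 21 + 947.368ms (3/2)
15. 14210.526ms @ 45/2 + 947.368ms (3/2)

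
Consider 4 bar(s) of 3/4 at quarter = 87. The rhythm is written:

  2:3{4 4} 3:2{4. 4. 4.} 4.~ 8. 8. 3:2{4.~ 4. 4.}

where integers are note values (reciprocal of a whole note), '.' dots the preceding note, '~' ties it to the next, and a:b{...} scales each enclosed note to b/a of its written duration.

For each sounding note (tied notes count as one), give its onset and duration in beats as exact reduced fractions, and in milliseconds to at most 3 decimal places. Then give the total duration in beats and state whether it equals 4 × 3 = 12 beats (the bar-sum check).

1) 0.0ms=0b +1034.483ms=3/2b
2) 1034.483ms=3/2b +1034.483ms=3/2b
3) 2068.966ms=3b +689.655ms=1b
4) 2758.621ms=4b +689.655ms=1b
5) 3448.276ms=5b +689.655ms=1b
6) 4137.931ms=6b +1551.724ms=9/4b
7) 5689.655ms=33/4b +517.241ms=3/4b
8) 6206.897ms=9b +1379.31ms=2b
9) 7586.207ms=11b +689.655ms=1b
Σ=12b of 12 (87bpm 3/4) — PASS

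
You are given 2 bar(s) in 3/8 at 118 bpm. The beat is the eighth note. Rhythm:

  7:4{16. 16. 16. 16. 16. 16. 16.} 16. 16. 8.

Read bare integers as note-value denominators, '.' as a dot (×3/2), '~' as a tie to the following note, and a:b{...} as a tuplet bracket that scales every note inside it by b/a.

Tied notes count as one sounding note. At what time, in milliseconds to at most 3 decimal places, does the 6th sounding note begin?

note 6 onset = 15/7b = 1089.588ms

1. 0.0ms @ 0 + 217.918ms (3/7)
2. 217.918ms @ 3/7 + 217.918ms (3/7)
3. 435.835ms @ 6/7 + 217.918ms (3/7)
4. 653.753ms @ 9/7 + 217.918ms (3/7)
5. 871.671ms @ 12/7 + 217.918ms (3/7)
6. 1089.588ms @ 15/7 + 217.918ms (3/7)
7. 1307.506ms @ 18/7 + 217.918ms (3/7)
8. 1525.424ms @ 3 + 381.356ms (3/4)
9. 1906.78ms @ 15/4 + 381.356ms (3/4)
10. 2288.136ms @ 9/2 + 762.712ms (3/2)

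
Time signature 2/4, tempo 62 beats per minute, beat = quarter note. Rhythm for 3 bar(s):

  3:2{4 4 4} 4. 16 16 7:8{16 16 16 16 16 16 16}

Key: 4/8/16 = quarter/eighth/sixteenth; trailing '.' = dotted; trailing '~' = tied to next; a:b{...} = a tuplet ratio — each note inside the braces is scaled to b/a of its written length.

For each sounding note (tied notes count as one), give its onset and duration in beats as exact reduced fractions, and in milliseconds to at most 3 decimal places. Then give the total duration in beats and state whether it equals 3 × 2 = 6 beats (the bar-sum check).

1) 0.0ms=0b +645.161ms=2/3b
2) 645.161ms=2/3b +645.161ms=2/3b
3) 1290.323ms=4/3b +645.161ms=2/3b
4) 1935.484ms=2b +1451.613ms=3/2b
5) 3387.097ms=7/2b +241.935ms=1/4b
6) 3629.032ms=15/4b +241.935ms=1/4b
7) 3870.968ms=4b +276.498ms=2/7b
8) 4147.465ms=30/7b +276.498ms=2/7b
9) 4423.963ms=32/7b +276.498ms=2/7b
10) 4700.461ms=34/7b +276.498ms=2/7b
11) 4976.959ms=36/7b +276.498ms=2/7b
12) 5253.456ms=38/7b +276.498ms=2/7b
13) 5529.954ms=40/7b +276.498ms=2/7b
Σ=6b of 6 (62bpm 2/4) — PASS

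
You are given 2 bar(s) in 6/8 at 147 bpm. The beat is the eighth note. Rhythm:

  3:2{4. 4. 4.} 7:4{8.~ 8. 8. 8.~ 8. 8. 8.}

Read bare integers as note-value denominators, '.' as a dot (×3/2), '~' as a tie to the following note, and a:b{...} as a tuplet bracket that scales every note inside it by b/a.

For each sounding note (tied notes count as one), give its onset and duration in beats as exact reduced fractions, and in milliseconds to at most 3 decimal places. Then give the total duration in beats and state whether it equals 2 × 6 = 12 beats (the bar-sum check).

1) 0.0ms=0b +816.327ms=2b
2) 816.327ms=2b +816.327ms=2b
3) 1632.653ms=4b +816.327ms=2b
4) 2448.98ms=6b +699.708ms=12/7b
5) 3148.688ms=54/7b +349.854ms=6/7b
6) 3498.542ms=60/7b +699.708ms=12/7b
7) 4198.251ms=72/7b +349.854ms=6/7b
8) 4548.105ms=78/7b +349.854ms=6/7b
Σ=12b of 12 (147bpm 6/8) — PASS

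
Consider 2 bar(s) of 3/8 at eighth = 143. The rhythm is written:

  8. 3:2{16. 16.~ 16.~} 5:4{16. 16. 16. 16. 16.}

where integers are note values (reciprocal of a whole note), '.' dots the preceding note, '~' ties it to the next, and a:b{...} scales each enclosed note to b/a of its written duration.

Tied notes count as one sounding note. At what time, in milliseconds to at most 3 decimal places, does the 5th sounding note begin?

1. 0.0ms @ 0 + 629.371ms (3/2)
2. 629.371ms @ 3/2 + 209.79ms (1/2)
3. 839.161ms @ 2 + 671.329ms (8/5)
4. 1510.49ms @ 18/5 + 251.748ms (3/5)
5. 1762.238ms @ 21/5 + 251.748ms (3/5)
6. 2013.986ms @ 24/5 + 251.748ms (3/5)
7. 2265.734ms @ 27/5 + 251.748ms (3/5)

note 5 onset = 21/5b = 1762.238ms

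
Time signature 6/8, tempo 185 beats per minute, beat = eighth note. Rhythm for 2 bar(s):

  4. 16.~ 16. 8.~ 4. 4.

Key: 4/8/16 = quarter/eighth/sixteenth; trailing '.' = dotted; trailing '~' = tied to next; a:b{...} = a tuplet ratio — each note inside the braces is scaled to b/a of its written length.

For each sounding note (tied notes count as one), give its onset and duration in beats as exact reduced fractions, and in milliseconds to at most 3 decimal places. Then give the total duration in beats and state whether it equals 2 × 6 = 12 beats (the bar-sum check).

1) 0.0ms=0b +972.973ms=3b
2) 972.973ms=3b +486.486ms=3/2b
3) 1459.459ms=9/2b +1459.459ms=9/2b
4) 2918.919ms=9b +972.973ms=3b
Σ=12b of 12 (185bpm 6/8) — PASS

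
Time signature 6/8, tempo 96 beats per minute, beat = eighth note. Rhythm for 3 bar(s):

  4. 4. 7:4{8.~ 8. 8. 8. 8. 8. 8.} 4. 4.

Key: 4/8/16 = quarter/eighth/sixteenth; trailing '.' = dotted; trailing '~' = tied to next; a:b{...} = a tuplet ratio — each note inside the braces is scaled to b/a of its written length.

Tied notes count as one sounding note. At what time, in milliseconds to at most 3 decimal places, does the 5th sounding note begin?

note 5 onset = 60/7b = 5357.143ms

1. 0.0ms @ 0 + 1875.0ms (3)
2. 1875.0ms @ 3 + 1875.0ms (3)
3. 3750.0ms @ 6 + 1071.429ms (12/7)
4. 4821.429ms @ 54/7 + 535.714ms (6/7)
5. 5357.143ms @ 60/7 + 535.714ms (6/7)
6. 5892.857ms @ 66/7 + 535.714ms (6/7)
7. 6428.571ms @ 72/7 + 535.714ms (6/7)
8. 6964.286ms @ 78/7 + 535.714ms (6/7)
9. 7500.0ms @ 12 + 1875.0ms (3)
10. 9375.0ms @ 15 + 1875.0ms (3)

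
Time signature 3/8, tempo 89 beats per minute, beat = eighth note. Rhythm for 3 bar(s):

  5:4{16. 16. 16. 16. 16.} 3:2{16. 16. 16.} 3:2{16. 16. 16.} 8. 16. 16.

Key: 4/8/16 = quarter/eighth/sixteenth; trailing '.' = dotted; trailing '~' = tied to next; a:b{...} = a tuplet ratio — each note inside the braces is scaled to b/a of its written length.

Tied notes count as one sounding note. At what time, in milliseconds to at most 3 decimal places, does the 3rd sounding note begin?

1. 0.0ms @ 0 + 404.494ms (3/5)
2. 404.494ms @ 3/5 + 404.494ms (3/5)
3. 808.989ms @ 6/5 + 404.494ms (3/5)
4. 1213.483ms @ 9/5 + 404.494ms (3/5)
5. 1617.978ms @ 12/5 + 404.494ms (3/5)
6. 2022.472ms @ 3 + 337.079ms (1/2)
7. 2359.551ms @ 7/2 + 337.079ms (1/2)
8. 2696.629ms @ 4 + 337.079ms (1/2)
9. 3033.708ms @ 9/2 + 337.079ms (1/2)
10. 3370.787ms @ 5 + 337.079ms (1/2)
11. 3707.865ms @ 11/2 + 337.079ms (1/2)
12. 4044.944ms @ 6 + 1011.236ms (3/2)
13. 5056.18ms @ 15/2 + 505.618ms (3/4)
14. 5561.798ms @ 33/4 + 505.618ms (3/4)

note 3 onset = 6/5b = 808.989ms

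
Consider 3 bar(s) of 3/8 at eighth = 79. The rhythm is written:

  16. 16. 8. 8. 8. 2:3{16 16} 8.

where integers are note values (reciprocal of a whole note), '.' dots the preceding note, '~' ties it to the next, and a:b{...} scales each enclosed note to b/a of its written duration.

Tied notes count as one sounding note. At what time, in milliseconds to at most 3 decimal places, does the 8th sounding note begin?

1. 0.0ms @ 0 + 569.62ms (3/4)
2. 569.62ms @ 3/4 + 569.62ms (3/4)
3. 1139.241ms @ 3/2 + 1139.241ms (3/2)
4. 2278.481ms @ 3 + 1139.241ms (3/2)
5. 3417.722ms @ 9/2 + 1139.241ms (3/2)
6. 4556.962ms @ 6 + 569.62ms (3/4)
7. 5126.582ms @ 27/4 + 569.62ms (3/4)
8. 5696.203ms @ 15/2 + 1139.241ms (3/2)

note 8 onset = 15/2b = 5696.203ms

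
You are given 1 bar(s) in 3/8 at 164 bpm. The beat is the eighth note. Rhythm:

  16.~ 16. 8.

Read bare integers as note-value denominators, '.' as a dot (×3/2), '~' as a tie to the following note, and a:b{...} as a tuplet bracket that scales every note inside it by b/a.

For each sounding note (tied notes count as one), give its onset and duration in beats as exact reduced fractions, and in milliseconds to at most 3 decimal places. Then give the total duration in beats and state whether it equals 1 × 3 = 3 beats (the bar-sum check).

1) 0.0ms=0b +548.78ms=3/2b
2) 548.78ms=3/2b +548.78ms=3/2b
Σ=3b of 3 (164bpm 3/8) — PASS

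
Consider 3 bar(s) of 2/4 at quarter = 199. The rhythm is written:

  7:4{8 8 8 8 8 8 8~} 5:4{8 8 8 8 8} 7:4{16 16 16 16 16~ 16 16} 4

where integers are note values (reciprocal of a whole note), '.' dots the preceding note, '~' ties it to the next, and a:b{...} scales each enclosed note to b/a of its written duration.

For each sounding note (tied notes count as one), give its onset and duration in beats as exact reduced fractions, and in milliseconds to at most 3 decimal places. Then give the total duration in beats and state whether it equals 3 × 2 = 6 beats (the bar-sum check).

1) 0.0ms=0b +86.145ms=2/7b
2) 86.145ms=2/7b +86.145ms=2/7b
3) 172.29ms=4/7b +86.145ms=2/7b
4) 258.435ms=6/7b +86.145ms=2/7b
5) 344.58ms=8/7b +86.145ms=2/7b
6) 430.725ms=10/7b +86.145ms=2/7b
7) 516.87ms=12/7b +206.748ms=24/35b
8) 723.618ms=12/5b +120.603ms=2/5b
9) 844.221ms=14/5b +120.603ms=2/5b
10) 964.824ms=16/5b +120.603ms=2/5b
11) 1085.427ms=18/5b +120.603ms=2/5b
12) 1206.03ms=4b +43.073ms=1/7b
13) 1249.103ms=29/7b +43.073ms=1/7b
14) 1292.175ms=30/7b +43.073ms=1/7b
15) 1335.248ms=31/7b +43.073ms=1/7b
16) 1378.32ms=32/7b +86.145ms=2/7b
17) 1464.465ms=34/7b +43.073ms=1/7b
18) 1507.538ms=5b +301.508ms=1b
Σ=6b of 6 (199bpm 2/4) — PASS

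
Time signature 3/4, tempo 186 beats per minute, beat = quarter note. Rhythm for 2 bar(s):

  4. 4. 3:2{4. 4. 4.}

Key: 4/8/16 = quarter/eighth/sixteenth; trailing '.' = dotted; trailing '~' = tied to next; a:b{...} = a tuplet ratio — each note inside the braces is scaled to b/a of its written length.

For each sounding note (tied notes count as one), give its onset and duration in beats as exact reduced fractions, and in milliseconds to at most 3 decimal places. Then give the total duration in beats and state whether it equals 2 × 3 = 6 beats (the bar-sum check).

1) 0.0ms=0b +483.871ms=3/2b
2) 483.871ms=3/2b +483.871ms=3/2b
3) 967.742ms=3b +322.581ms=1b
4) 1290.323ms=4b +322.581ms=1b
5) 1612.903ms=5b +322.581ms=1b
Σ=6b of 6 (186bpm 3/4) — PASS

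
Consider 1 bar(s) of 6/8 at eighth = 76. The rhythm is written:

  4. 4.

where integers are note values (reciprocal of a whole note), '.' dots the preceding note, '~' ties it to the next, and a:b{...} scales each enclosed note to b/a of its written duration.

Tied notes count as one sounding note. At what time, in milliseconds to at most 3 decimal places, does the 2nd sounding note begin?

1. 0.0ms @ 0 + 2368.421ms (3)
2. 2368.421ms @ 3 + 2368.421ms (3)

note 2 onset = 3b = 2368.421ms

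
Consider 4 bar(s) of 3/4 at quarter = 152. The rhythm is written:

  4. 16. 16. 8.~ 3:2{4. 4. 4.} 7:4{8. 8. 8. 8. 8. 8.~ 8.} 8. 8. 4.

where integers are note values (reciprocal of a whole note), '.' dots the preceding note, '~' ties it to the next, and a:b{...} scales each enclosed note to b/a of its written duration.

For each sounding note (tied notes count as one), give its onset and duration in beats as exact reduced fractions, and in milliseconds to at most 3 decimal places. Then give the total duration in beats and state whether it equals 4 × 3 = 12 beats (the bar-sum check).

1) 0.0ms=0b +592.105ms=3/2b
2) 592.105ms=3/2b +148.026ms=3/8b
3) 740.132ms=15/8b +148.026ms=3/8b
4) 888.158ms=9/4b +690.789ms=7/4b
5) 1578.947ms=4b +394.737ms=1b
6) 1973.684ms=5b +394.737ms=1b
7) 2368.421ms=6b +169.173ms=3/7b
8) 2537.594ms=45/7b +169.173ms=3/7b
9) 2706.767ms=48/7b +169.173ms=3/7b
10) 2875.94ms=51/7b +169.173ms=3/7b
11) 3045.113ms=54/7b +169.173ms=3/7b
12) 3214.286ms=57/7b +338.346ms=6/7b
13) 3552.632ms=9b +296.053ms=3/4b
14) 3848.684ms=39/4b +296.053ms=3/4b
15) 4144.737ms=21/2b +592.105ms=3/2b
Σ=12b of 12 (152bpm 3/4) — PASS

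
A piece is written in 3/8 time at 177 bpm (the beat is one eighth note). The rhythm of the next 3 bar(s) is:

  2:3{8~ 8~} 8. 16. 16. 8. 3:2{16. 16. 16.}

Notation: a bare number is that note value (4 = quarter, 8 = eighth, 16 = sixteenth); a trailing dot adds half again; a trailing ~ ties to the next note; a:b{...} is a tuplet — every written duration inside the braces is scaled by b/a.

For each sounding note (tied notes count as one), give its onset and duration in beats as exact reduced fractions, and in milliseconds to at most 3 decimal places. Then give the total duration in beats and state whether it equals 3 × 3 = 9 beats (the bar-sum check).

1) 0.0ms=0b +1525.424ms=9/2b
2) 1525.424ms=9/2b +254.237ms=3/4b
3) 1779.661ms=21/4b +254.237ms=3/4b
4) 2033.898ms=6b +508.475ms=3/2b
5) 2542.373ms=15/2b +169.492ms=1/2b
6) 2711.864ms=8b +169.492ms=1/2b
7) 2881.356ms=17/2b +169.492ms=1/2b
Σ=9b of 9 (177bpm 3/8) — PASS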